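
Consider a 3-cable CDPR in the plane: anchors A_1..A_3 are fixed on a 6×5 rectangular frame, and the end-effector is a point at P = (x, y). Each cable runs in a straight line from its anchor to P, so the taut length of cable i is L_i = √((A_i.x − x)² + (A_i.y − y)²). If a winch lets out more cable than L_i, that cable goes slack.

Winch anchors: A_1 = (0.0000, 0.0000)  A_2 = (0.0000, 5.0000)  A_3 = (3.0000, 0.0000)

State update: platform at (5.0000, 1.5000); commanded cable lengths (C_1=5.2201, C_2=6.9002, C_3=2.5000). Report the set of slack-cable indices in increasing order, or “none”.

2

cable 1: L_1 = ‖A_1−P‖ = 5.2202;  C_1 = 5.2201 → taut
cable 2: L_2 = ‖A_2−P‖ = 6.1033;  C_2 = 6.9002 → slack
cable 3: L_3 = ‖A_3−P‖ = 2.5000;  C_3 = 2.5000 → taut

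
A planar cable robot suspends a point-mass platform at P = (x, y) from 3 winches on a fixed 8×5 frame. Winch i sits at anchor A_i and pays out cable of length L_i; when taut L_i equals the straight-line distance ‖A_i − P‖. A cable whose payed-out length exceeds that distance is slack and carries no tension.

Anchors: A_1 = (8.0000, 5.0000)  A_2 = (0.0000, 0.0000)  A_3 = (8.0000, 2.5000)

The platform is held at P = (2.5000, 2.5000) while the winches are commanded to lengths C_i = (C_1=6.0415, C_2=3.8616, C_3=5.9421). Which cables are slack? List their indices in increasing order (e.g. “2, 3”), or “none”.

2, 3

cable 1: L_1 = ‖A_1−P‖ = 6.0415;  C_1 = 6.0415 → taut
cable 2: L_2 = ‖A_2−P‖ = 3.5355;  C_2 = 3.8616 → slack
cable 3: L_3 = ‖A_3−P‖ = 5.5000;  C_3 = 5.9421 → slack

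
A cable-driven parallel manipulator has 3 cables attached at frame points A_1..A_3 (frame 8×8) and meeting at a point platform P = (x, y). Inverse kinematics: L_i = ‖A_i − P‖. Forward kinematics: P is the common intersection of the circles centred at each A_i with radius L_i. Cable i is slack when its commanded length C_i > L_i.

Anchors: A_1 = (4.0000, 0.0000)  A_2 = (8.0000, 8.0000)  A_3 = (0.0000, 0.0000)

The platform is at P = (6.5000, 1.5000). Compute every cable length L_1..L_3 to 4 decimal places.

L_1 = √((4.0000−6.5000)² + (0.0000−1.5000)²) = 2.9155
L_2 = √((8.0000−6.5000)² + (8.0000−1.5000)²) = 6.6708
L_3 = √((0.0000−6.5000)² + (0.0000−1.5000)²) = 6.6708

(2.9155, 6.6708, 6.6708)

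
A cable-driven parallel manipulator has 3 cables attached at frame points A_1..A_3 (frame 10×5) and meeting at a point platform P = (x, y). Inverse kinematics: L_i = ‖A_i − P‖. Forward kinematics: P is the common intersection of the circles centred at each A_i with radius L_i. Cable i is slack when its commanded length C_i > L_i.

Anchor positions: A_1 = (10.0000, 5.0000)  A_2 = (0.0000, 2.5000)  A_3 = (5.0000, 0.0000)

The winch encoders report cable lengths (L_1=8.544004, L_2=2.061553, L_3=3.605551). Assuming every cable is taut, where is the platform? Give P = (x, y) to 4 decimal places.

circle eqns → linear via eq_j − eq_1; set q_j = A_j·A_j − L_j²
q_1 = 100.0000+25.0000−73.0000 = 52.0000
20.0000·x + 5.0000·y = q_1−q_2 = 50.0000
10.0000·x + 10.0000·y = q_1−q_3 = 40.0000
solve first two rows → x=2.0000, y=2.0000

(2.0000, 2.0000)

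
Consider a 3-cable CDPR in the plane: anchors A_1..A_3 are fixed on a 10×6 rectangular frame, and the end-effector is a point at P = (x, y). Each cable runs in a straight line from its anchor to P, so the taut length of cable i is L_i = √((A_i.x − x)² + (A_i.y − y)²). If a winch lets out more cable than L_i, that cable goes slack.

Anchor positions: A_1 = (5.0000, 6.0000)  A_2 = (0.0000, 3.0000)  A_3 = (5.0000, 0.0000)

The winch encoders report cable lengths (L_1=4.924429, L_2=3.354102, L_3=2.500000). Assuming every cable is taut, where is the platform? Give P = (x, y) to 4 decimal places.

expand ‖A_i−P‖²=L_i² and subtract eq 1 (c_i ≔ ‖A_i‖²−L_i²)
c_1 = 25.0000+36.0000−24.2500 = 36.7500
eq1−eq2 → [10.0000  6.0000]·P = 39.0000
eq1−eq3 → [0.0000  12.0000]·P = 18.0000
2×2 solve → P = (3.0000, 1.5000)

(3.0000, 1.5000)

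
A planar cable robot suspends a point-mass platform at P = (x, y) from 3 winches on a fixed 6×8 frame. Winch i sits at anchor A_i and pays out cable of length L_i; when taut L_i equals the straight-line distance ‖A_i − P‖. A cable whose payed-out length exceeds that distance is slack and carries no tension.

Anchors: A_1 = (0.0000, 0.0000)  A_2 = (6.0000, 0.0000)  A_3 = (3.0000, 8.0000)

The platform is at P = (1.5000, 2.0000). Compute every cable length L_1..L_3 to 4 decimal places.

(2.5000, 4.9244, 6.1847)

L_1: Δ = A_1−P = (-1.5000, -2.0000) → ‖Δ‖ = √6.2500 = 2.5000
L_2: Δ = A_2−P = (4.5000, -2.0000) → ‖Δ‖ = √24.2500 = 4.9244
L_3: Δ = A_3−P = (1.5000, 6.0000) → ‖Δ‖ = √38.2500 = 6.1847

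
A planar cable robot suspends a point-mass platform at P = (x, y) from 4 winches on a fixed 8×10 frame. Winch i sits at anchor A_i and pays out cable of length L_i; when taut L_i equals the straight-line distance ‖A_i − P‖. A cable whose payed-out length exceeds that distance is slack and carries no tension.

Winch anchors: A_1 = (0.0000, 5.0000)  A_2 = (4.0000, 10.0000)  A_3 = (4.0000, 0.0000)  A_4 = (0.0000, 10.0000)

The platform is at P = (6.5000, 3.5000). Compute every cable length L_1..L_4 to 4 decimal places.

(6.6708, 6.9642, 4.3012, 9.1924)

L_1 = √((0.0000−6.5000)² + (5.0000−3.5000)²) = 6.6708
L_2 = √((4.0000−6.5000)² + (10.0000−3.5000)²) = 6.9642
L_3 = √((4.0000−6.5000)² + (0.0000−3.5000)²) = 4.3012
L_4 = √((0.0000−6.5000)² + (10.0000−3.5000)²) = 9.1924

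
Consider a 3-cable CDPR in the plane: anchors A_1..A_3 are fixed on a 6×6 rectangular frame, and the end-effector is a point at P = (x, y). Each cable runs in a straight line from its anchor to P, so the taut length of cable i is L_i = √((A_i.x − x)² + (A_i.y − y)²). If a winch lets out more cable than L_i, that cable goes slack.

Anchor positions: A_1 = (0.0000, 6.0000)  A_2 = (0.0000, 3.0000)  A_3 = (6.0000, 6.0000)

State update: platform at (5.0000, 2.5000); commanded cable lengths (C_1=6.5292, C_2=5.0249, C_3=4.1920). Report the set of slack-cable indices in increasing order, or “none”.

cable 1: L_1 = ‖A_1−P‖ = 6.1033;  C_1 = 6.5292 → slack
cable 2: L_2 = ‖A_2−P‖ = 5.0249;  C_2 = 5.0249 → taut
cable 3: L_3 = ‖A_3−P‖ = 3.6401;  C_3 = 4.1920 → slack

1, 3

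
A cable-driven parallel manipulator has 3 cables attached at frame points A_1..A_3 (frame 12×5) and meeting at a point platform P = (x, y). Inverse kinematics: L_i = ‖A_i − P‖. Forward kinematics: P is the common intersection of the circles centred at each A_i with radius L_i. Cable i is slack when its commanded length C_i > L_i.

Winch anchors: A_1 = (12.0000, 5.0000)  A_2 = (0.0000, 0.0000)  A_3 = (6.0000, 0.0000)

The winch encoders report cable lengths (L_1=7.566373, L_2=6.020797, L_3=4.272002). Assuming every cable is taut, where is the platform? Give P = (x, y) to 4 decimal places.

(4.5000, 4.0000)

each cable: (A_i−P)·(A_i−P) = L_i²; let c_i = ‖A_i‖²−L_i²
c_1 = 144.0000+25.0000−57.2500 = 111.7500
row 1: 24.0000x + 10.0000y = 148.0000  (c_2=-36.2500)
row 2: 12.0000x + 10.0000y = 94.0000  (c_3=17.7500)
Cramer on rows 1–2 → x = 4.5000, y = 4.0000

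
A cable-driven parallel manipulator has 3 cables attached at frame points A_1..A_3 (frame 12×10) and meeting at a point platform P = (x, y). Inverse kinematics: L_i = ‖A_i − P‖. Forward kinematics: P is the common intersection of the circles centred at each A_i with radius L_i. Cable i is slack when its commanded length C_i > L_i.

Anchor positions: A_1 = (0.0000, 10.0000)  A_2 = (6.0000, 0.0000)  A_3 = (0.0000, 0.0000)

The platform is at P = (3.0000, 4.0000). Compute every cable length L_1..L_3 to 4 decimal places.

cable 1: Δx=-3.0000, Δy=6.0000; L_1 = √(Δx²+Δy²) = 6.7082
cable 2: Δx=3.0000, Δy=-4.0000; L_2 = √(Δx²+Δy²) = 5.0000
cable 3: Δx=-3.0000, Δy=-4.0000; L_3 = √(Δx²+Δy²) = 5.0000

(6.7082, 5.0000, 5.0000)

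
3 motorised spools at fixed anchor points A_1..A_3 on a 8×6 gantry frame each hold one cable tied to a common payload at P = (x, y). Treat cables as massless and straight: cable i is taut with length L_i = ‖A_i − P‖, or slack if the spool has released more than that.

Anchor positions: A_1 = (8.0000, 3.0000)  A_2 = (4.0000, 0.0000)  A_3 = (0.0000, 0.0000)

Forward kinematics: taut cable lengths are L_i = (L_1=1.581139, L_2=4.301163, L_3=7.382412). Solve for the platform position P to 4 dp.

expand ‖A_i−P‖²=L_i² and subtract eq 1 (k_i ≔ ‖A_i‖²−L_i²)
k_1 = 64.0000+9.0000−2.5000 = 70.5000
eq1−eq2 → [8.0000  6.0000]·P = 73.0000
eq1−eq3 → [16.0000  6.0000]·P = 125.0000
2×2 solve → P = (6.5000, 3.5000)

(6.5000, 3.5000)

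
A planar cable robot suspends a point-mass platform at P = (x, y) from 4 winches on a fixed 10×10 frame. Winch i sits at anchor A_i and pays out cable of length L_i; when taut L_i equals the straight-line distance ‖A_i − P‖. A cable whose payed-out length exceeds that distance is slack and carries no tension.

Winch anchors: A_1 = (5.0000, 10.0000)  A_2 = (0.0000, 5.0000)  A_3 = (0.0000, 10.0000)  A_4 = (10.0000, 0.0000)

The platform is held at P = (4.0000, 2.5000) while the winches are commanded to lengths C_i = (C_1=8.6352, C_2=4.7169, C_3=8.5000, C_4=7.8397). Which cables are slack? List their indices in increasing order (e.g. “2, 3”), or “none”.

cable 1: √((1.0000)²+(7.5000)²)=7.5664, C_1=8.6352: slack
cable 2: √((-4.0000)²+(2.5000)²)=4.7170, C_2=4.7169: taut
cable 3: √((-4.0000)²+(7.5000)²)=8.5000, C_3=8.5000: taut
cable 4: √((6.0000)²+(-2.5000)²)=6.5000, C_4=7.8397: slack

1, 4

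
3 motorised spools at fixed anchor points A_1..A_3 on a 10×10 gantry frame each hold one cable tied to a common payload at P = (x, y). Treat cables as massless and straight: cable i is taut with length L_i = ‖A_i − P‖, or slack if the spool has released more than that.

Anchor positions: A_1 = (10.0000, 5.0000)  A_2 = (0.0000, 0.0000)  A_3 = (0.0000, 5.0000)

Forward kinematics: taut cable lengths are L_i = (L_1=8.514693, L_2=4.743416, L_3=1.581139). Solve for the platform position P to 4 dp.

circle eqns → linear via eq_j − eq_1; set c_j = A_j·A_j − L_j²
c_1 = 100.0000+25.0000−72.5000 = 52.5000
20.0000·x + 10.0000·y = c_1−c_2 = 75.0000
20.0000·x + 0.0000·y = c_1−c_3 = 30.0000
solve first two rows → x=1.5000, y=4.5000

(1.5000, 4.5000)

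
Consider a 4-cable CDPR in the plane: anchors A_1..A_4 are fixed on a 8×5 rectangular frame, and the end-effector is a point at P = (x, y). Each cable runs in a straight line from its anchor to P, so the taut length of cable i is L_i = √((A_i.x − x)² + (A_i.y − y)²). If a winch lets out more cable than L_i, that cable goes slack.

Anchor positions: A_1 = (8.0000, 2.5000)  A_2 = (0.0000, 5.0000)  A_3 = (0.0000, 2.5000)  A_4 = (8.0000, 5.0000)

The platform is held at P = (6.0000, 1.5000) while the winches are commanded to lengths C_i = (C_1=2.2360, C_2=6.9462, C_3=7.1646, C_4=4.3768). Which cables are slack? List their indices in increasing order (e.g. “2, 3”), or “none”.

cable 1: √((2.0000)²+(1.0000)²)=2.2361, C_1=2.2360: taut
cable 2: √((-6.0000)²+(3.5000)²)=6.9462, C_2=6.9462: taut
cable 3: √((-6.0000)²+(1.0000)²)=6.0828, C_3=7.1646: slack
cable 4: √((2.0000)²+(3.5000)²)=4.0311, C_4=4.3768: slack

3, 4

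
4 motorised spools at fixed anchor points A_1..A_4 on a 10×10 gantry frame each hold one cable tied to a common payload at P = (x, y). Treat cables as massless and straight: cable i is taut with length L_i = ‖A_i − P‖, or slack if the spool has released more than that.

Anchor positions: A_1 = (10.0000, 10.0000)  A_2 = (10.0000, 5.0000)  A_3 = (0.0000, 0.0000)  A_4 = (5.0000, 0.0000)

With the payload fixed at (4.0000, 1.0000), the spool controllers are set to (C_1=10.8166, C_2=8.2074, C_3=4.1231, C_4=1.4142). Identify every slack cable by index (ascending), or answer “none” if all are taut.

cable 1: L_1 = ‖A_1−P‖ = 10.8167;  C_1 = 10.8166 → taut
cable 2: L_2 = ‖A_2−P‖ = 7.2111;  C_2 = 8.2074 → slack
cable 3: L_3 = ‖A_3−P‖ = 4.1231;  C_3 = 4.1231 → taut
cable 4: L_4 = ‖A_4−P‖ = 1.4142;  C_4 = 1.4142 → taut

2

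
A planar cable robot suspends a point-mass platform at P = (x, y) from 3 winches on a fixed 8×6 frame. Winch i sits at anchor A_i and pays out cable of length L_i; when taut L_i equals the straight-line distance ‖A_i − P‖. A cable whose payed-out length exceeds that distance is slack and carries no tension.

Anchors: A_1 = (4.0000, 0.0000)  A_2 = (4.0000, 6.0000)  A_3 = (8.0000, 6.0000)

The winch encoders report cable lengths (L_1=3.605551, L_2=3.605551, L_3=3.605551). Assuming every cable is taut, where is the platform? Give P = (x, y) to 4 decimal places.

circle eqns → linear via eq_j − eq_1; set k_j = A_j·A_j − L_j²
k_1 = 16.0000+0.0000−13.0000 = 3.0000
0.0000·x − 12.0000·y = k_1−k_2 = -36.0000
-8.0000·x − 12.0000·y = k_1−k_3 = -84.0000
solve first two rows → x=6.0000, y=3.0000

(6.0000, 3.0000)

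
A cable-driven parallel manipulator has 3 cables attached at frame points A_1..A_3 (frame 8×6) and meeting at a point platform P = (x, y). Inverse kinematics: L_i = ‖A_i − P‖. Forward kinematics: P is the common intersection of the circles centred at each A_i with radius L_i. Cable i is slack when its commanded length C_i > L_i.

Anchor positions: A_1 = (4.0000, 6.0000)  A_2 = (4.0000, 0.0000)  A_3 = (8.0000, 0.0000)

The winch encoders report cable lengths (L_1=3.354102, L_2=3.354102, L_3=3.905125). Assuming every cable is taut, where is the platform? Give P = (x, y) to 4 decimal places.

circle eqns → linear via eq_j − eq_1; set k_j = A_j·A_j − L_j²
k_1 = 16.0000+36.0000−11.2500 = 40.7500
0.0000·x + 12.0000·y = k_1−k_2 = 36.0000
-8.0000·x + 12.0000·y = k_1−k_3 = -8.0000
solve first two rows → x=5.5000, y=3.0000

(5.5000, 3.0000)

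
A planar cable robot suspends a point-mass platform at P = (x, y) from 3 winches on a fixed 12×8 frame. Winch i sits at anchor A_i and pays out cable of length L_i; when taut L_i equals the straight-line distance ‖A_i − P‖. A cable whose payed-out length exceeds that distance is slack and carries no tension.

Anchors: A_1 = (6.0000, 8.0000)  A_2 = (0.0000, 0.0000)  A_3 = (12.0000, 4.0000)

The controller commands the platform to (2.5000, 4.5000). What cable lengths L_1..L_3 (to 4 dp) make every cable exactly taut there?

(4.9497, 5.1478, 9.5131)

L_1 = √((6.0000−2.5000)² + (8.0000−4.5000)²) = 4.9497
L_2 = √((0.0000−2.5000)² + (0.0000−4.5000)²) = 5.1478
L_3 = √((12.0000−2.5000)² + (4.0000−4.5000)²) = 9.5131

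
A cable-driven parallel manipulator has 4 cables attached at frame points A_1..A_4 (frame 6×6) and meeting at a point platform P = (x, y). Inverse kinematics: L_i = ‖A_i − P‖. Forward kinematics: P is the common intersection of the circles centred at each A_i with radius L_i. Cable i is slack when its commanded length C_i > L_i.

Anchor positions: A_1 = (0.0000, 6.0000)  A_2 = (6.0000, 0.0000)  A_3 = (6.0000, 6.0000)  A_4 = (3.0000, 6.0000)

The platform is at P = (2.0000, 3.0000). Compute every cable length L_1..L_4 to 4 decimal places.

L_1: Δ = A_1−P = (-2.0000, 3.0000) → ‖Δ‖ = √13.0000 = 3.6056
L_2: Δ = A_2−P = (4.0000, -3.0000) → ‖Δ‖ = √25.0000 = 5.0000
L_3: Δ = A_3−P = (4.0000, 3.0000) → ‖Δ‖ = √25.0000 = 5.0000
L_4: Δ = A_4−P = (1.0000, 3.0000) → ‖Δ‖ = √10.0000 = 3.1623

(3.6056, 5.0000, 5.0000, 3.1623)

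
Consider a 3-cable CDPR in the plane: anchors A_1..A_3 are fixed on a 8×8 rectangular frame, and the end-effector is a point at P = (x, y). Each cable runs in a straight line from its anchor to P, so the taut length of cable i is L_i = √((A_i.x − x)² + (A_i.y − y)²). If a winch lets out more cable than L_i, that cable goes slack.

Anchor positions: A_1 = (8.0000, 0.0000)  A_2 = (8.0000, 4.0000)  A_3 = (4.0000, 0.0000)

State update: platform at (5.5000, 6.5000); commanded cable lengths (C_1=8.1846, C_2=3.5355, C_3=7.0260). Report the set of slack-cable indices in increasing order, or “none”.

1, 3

i=1: geometric 6.9642 vs commanded 8.1846 ⇒ slack
i=2: geometric 3.5355 vs commanded 3.5355 ⇒ taut
i=3: geometric 6.6708 vs commanded 7.0260 ⇒ slack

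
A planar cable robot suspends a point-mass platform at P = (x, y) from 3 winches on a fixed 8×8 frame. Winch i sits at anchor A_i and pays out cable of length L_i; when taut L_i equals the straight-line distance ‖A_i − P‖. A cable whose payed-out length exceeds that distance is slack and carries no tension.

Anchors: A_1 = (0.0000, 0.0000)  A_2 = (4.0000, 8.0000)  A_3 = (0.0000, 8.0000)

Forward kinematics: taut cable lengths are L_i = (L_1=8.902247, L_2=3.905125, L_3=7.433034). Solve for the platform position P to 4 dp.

circle eqns → linear via eq_j − eq_1; set q_j = A_j·A_j − L_j²
q_1 = 0.0000+0.0000−79.2500 = -79.2500
-8.0000·x − 16.0000·y = q_1−q_2 = -144.0000
0.0000·x − 16.0000·y = q_1−q_3 = -88.0000
solve first two rows → x=7.0000, y=5.5000

(7.0000, 5.5000)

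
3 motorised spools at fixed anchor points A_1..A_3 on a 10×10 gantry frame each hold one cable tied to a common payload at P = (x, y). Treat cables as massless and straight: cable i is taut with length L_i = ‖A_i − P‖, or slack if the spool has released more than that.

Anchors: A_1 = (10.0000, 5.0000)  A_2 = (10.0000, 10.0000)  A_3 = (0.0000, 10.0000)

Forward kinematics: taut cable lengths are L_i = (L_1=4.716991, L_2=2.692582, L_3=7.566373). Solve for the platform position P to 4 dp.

each cable: (A_i−P)·(A_i−P) = L_i²; let q_i = ‖A_i‖²−L_i²
q_1 = 100.0000+25.0000−22.2500 = 102.7500
row 1: 0.0000x − 10.0000y = -90.0000  (q_2=192.7500)
row 2: 20.0000x − 10.0000y = 60.0000  (q_3=42.7500)
Cramer on rows 1–2 → x = 7.5000, y = 9.0000

(7.5000, 9.0000)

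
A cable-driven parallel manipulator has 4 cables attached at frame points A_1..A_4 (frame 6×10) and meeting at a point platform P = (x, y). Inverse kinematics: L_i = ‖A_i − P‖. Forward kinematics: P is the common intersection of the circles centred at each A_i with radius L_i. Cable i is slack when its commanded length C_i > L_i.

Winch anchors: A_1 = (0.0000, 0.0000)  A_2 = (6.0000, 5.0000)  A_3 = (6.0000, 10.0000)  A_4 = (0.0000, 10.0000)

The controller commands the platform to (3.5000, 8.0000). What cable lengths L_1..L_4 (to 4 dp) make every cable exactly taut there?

cable 1: Δx=-3.5000, Δy=-8.0000; L_1 = √(Δx²+Δy²) = 8.7321
cable 2: Δx=2.5000, Δy=-3.0000; L_2 = √(Δx²+Δy²) = 3.9051
cable 3: Δx=2.5000, Δy=2.0000; L_3 = √(Δx²+Δy²) = 3.2016
cable 4: Δx=-3.5000, Δy=2.0000; L_4 = √(Δx²+Δy²) = 4.0311

(8.7321, 3.9051, 3.2016, 4.0311)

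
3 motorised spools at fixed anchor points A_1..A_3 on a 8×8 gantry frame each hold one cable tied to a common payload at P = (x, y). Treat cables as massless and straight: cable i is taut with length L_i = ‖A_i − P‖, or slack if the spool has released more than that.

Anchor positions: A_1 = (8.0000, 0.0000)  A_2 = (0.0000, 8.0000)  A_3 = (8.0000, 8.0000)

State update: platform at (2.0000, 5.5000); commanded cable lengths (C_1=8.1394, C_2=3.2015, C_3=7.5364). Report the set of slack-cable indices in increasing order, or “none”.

3

cable 1: L_1 = ‖A_1−P‖ = 8.1394;  C_1 = 8.1394 → taut
cable 2: L_2 = ‖A_2−P‖ = 3.2016;  C_2 = 3.2015 → taut
cable 3: L_3 = ‖A_3−P‖ = 6.5000;  C_3 = 7.5364 → slack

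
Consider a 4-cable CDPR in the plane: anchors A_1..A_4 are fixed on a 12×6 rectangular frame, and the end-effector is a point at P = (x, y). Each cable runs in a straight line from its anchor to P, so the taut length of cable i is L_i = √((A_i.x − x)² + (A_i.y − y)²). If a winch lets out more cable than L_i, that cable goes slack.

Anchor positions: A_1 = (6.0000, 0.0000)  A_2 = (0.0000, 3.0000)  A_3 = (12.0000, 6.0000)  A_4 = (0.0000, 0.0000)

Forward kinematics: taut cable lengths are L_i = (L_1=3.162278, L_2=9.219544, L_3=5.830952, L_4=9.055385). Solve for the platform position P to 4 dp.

each cable: (A_i−P)·(A_i−P) = L_i²; let c_i = ‖A_i‖²−L_i²
c_1 = 36.0000+0.0000−10.0000 = 26.0000
row 1: 12.0000x − 6.0000y = 102.0000  (c_2=-76.0000)
row 2: -12.0000x − 12.0000y = -120.0000  (c_3=146.0000)
row 3: 12.0000x + 0.0000y = 108.0000  (c_4=-82.0000)
Cramer on rows 1–2 → x = 9.0000, y = 1.0000
check cable 4: ‖A_4−P‖² = 82.0000 ≈ L_4² = 82.0000 ✓

(9.0000, 1.0000)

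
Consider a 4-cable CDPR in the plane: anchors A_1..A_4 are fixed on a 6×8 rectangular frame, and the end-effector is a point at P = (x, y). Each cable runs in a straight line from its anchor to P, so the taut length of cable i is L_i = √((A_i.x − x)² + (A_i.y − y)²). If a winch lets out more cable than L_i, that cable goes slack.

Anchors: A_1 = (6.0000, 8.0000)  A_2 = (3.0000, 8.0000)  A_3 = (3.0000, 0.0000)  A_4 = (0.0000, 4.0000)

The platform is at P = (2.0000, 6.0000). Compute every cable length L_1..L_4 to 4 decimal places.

L_1 = √((6.0000−2.0000)² + (8.0000−6.0000)²) = 4.4721
L_2 = √((3.0000−2.0000)² + (8.0000−6.0000)²) = 2.2361
L_3 = √((3.0000−2.0000)² + (0.0000−6.0000)²) = 6.0828
L_4 = √((0.0000−2.0000)² + (4.0000−6.0000)²) = 2.8284

(4.4721, 2.2361, 6.0828, 2.8284)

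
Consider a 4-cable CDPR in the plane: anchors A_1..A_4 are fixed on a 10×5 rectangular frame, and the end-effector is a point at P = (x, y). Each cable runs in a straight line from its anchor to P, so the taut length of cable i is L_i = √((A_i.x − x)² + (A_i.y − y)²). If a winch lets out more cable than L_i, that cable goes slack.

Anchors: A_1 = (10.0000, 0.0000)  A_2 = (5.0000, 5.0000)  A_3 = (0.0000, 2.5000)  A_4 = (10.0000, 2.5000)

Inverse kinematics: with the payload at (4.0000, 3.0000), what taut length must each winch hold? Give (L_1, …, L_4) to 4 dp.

(6.7082, 2.2361, 4.0311, 6.0208)

L_1 = √((10.0000−4.0000)² + (0.0000−3.0000)²) = 6.7082
L_2 = √((5.0000−4.0000)² + (5.0000−3.0000)²) = 2.2361
L_3 = √((0.0000−4.0000)² + (2.5000−3.0000)²) = 4.0311
L_4 = √((10.0000−4.0000)² + (2.5000−3.0000)²) = 6.0208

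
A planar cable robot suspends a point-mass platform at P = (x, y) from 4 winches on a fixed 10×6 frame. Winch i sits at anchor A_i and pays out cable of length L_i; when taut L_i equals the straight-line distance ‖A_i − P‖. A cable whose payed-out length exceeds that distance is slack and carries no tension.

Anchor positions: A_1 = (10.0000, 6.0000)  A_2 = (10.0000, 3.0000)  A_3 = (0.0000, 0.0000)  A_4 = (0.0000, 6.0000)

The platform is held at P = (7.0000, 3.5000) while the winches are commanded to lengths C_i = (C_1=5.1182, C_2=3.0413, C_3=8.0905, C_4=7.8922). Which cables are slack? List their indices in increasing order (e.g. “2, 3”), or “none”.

i=1: geometric 3.9051 vs commanded 5.1182 ⇒ slack
i=2: geometric 3.0414 vs commanded 3.0413 ⇒ taut
i=3: geometric 7.8262 vs commanded 8.0905 ⇒ slack
i=4: geometric 7.4330 vs commanded 7.8922 ⇒ slack

1, 3, 4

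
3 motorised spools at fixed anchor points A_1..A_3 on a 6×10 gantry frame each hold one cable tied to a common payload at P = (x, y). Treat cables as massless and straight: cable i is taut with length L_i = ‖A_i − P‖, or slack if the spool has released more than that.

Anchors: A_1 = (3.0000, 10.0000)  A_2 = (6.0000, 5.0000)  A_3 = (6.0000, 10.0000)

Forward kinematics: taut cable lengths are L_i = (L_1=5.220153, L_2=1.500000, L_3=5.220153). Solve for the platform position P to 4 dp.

(4.5000, 5.0000)

each cable: (A_i−P)·(A_i−P) = L_i²; let c_i = ‖A_i‖²−L_i²
c_1 = 9.0000+100.0000−27.2500 = 81.7500
row 1: -6.0000x + 10.0000y = 23.0000  (c_2=58.7500)
row 2: -6.0000x + 0.0000y = -27.0000  (c_3=108.7500)
Cramer on rows 1–2 → x = 4.5000, y = 5.0000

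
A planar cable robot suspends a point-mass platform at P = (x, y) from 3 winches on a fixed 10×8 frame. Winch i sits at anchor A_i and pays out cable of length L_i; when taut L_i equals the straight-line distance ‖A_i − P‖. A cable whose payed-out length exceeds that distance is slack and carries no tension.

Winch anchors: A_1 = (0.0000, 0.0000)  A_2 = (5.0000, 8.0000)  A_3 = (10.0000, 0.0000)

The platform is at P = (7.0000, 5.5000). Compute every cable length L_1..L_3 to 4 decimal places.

L_1 = √((0.0000−7.0000)² + (0.0000−5.5000)²) = 8.9022
L_2 = √((5.0000−7.0000)² + (8.0000−5.5000)²) = 3.2016
L_3 = √((10.0000−7.0000)² + (0.0000−5.5000)²) = 6.2650

(8.9022, 3.2016, 6.2650)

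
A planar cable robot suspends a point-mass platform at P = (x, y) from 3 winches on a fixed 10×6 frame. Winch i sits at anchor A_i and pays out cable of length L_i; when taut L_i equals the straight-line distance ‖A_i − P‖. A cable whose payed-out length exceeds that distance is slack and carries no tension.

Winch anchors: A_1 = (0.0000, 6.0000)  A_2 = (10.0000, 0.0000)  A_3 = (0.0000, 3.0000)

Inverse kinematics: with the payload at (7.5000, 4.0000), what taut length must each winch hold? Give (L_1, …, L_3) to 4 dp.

L_1 = √((0.0000−7.5000)² + (6.0000−4.0000)²) = 7.7621
L_2 = √((10.0000−7.5000)² + (0.0000−4.0000)²) = 4.7170
L_3 = √((0.0000−7.5000)² + (3.0000−4.0000)²) = 7.5664

(7.7621, 4.7170, 7.5664)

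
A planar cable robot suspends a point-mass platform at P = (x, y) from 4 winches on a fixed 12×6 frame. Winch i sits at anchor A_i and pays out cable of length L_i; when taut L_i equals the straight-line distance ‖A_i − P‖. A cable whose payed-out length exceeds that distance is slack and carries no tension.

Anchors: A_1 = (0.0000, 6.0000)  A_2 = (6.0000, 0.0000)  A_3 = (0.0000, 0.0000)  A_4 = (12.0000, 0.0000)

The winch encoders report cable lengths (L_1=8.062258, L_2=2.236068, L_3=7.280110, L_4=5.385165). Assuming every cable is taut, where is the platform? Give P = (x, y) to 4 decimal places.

(7.0000, 2.0000)

circle eqns → linear via eq_j − eq_1; set q_j = A_j·A_j − L_j²
q_1 = 0.0000+36.0000−65.0000 = -29.0000
-12.0000·x + 12.0000·y = q_1−q_2 = -60.0000
0.0000·x + 12.0000·y = q_1−q_3 = 24.0000
-24.0000·x + 12.0000·y = q_1−q_4 = -144.0000
solve first two rows → x=7.0000, y=2.0000
check cable 4: ‖A_4−P‖² = 29.0000 ≈ L_4² = 29.0000 ✓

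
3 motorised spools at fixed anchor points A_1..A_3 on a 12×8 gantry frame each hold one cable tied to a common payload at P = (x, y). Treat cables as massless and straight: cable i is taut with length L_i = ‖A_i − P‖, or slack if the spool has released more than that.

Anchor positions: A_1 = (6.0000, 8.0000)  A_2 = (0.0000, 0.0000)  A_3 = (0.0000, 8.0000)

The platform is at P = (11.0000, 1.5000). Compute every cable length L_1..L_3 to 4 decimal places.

L_1: Δ = A_1−P = (-5.0000, 6.5000) → ‖Δ‖ = √67.2500 = 8.2006
L_2: Δ = A_2−P = (-11.0000, -1.5000) → ‖Δ‖ = √123.2500 = 11.1018
L_3: Δ = A_3−P = (-11.0000, 6.5000) → ‖Δ‖ = √163.2500 = 12.7769

(8.2006, 11.1018, 12.7769)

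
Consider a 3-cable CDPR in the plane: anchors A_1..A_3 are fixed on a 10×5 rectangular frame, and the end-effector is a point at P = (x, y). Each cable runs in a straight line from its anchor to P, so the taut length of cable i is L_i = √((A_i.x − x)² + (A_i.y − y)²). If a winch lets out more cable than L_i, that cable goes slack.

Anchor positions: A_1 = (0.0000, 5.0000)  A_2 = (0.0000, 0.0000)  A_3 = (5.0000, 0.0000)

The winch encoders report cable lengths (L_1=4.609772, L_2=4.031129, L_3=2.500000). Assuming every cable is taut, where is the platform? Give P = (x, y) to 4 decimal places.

expand ‖A_i−P‖²=L_i² and subtract eq 1 (k_i ≔ ‖A_i‖²−L_i²)
k_1 = 0.0000+25.0000−21.2500 = 3.7500
eq1−eq2 → [0.0000  10.0000]·P = 20.0000
eq1−eq3 → [-10.0000  10.0000]·P = -15.0000
2×2 solve → P = (3.5000, 2.0000)

(3.5000, 2.0000)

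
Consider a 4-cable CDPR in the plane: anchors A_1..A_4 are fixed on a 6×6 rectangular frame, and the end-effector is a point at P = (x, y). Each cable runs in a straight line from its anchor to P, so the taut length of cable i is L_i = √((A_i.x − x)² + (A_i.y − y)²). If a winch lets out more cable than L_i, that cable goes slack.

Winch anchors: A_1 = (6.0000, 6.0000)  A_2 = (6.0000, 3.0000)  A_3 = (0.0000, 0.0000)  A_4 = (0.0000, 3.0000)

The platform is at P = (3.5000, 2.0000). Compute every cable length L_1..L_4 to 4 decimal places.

L_1: Δ = A_1−P = (2.5000, 4.0000) → ‖Δ‖ = √22.2500 = 4.7170
L_2: Δ = A_2−P = (2.5000, 1.0000) → ‖Δ‖ = √7.2500 = 2.6926
L_3: Δ = A_3−P = (-3.5000, -2.0000) → ‖Δ‖ = √16.2500 = 4.0311
L_4: Δ = A_4−P = (-3.5000, 1.0000) → ‖Δ‖ = √13.2500 = 3.6401

(4.7170, 2.6926, 4.0311, 3.6401)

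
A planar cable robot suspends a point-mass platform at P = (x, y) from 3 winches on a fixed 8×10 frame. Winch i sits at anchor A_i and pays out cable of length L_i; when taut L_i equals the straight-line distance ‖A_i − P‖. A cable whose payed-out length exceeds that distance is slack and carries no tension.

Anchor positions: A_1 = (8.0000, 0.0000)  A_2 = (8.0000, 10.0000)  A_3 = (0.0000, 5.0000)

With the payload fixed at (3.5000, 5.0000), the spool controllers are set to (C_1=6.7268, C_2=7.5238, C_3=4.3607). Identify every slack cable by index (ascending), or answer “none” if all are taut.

2, 3

cable 1: √((4.5000)²+(-5.0000)²)=6.7268, C_1=6.7268: taut
cable 2: √((4.5000)²+(5.0000)²)=6.7268, C_2=7.5238: slack
cable 3: √((-3.5000)²+(0.0000)²)=3.5000, C_3=4.3607: slack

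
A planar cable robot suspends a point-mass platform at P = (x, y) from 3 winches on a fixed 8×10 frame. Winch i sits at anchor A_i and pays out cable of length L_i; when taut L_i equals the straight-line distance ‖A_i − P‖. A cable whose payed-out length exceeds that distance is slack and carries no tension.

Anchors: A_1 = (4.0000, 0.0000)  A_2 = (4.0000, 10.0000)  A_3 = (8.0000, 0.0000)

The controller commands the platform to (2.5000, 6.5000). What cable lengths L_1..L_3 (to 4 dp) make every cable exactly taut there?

cable 1: Δx=1.5000, Δy=-6.5000; L_1 = √(Δx²+Δy²) = 6.6708
cable 2: Δx=1.5000, Δy=3.5000; L_2 = √(Δx²+Δy²) = 3.8079
cable 3: Δx=5.5000, Δy=-6.5000; L_3 = √(Δx²+Δy²) = 8.5147

(6.6708, 3.8079, 8.5147)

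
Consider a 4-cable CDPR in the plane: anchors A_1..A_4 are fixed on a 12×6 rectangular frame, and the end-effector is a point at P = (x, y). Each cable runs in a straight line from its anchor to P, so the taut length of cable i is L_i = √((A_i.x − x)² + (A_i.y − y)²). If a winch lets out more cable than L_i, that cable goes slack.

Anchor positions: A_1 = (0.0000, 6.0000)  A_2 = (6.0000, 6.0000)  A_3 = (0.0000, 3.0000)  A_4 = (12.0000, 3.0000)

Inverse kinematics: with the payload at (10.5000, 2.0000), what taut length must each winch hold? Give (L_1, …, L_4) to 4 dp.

L_1: Δ = A_1−P = (-10.5000, 4.0000) → ‖Δ‖ = √126.2500 = 11.2361
L_2: Δ = A_2−P = (-4.5000, 4.0000) → ‖Δ‖ = √36.2500 = 6.0208
L_3: Δ = A_3−P = (-10.5000, 1.0000) → ‖Δ‖ = √111.2500 = 10.5475
L_4: Δ = A_4−P = (1.5000, 1.0000) → ‖Δ‖ = √3.2500 = 1.8028

(11.2361, 6.0208, 10.5475, 1.8028)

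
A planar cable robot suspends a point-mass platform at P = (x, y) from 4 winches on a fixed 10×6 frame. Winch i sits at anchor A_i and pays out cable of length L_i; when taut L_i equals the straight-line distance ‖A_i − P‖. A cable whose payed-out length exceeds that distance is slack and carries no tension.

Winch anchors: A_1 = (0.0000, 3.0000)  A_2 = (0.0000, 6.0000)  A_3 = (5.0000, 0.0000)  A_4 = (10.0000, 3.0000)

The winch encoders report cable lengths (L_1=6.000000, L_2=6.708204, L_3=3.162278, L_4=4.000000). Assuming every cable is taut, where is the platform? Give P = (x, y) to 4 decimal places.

circle eqns → linear via eq_j − eq_1; set q_j = A_j·A_j − L_j²
q_1 = 0.0000+9.0000−36.0000 = -27.0000
0.0000·x − 6.0000·y = q_1−q_2 = -18.0000
-10.0000·x + 6.0000·y = q_1−q_3 = -42.0000
-20.0000·x + 0.0000·y = q_1−q_4 = -120.0000
solve first two rows → x=6.0000, y=3.0000
check cable 4: ‖A_4−P‖² = 16.0000 ≈ L_4² = 16.0000 ✓

(6.0000, 3.0000)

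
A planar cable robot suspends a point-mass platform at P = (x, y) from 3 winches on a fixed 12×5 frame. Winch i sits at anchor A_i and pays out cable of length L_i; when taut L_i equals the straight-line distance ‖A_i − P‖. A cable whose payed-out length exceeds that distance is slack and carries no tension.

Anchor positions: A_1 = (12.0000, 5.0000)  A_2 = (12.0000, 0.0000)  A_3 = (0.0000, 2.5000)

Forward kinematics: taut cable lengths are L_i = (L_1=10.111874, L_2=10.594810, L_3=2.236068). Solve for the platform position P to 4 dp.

expand ‖A_i−P‖²=L_i² and subtract eq 1 (q_i ≔ ‖A_i‖²−L_i²)
q_1 = 144.0000+25.0000−102.2500 = 66.7500
eq1−eq2 → [0.0000  10.0000]·P = 35.0000
eq1−eq3 → [24.0000  5.0000]·P = 65.5000
2×2 solve → P = (2.0000, 3.5000)

(2.0000, 3.5000)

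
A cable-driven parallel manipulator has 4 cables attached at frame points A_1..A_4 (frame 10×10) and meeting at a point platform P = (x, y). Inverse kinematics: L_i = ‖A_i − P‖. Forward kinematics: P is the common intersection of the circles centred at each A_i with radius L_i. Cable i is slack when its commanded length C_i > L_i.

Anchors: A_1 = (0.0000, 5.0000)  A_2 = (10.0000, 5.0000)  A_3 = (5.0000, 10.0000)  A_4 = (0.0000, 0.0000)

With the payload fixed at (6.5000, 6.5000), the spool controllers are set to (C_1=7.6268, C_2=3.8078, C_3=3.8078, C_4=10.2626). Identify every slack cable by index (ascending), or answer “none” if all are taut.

cable 1: √((-6.5000)²+(-1.5000)²)=6.6708, C_1=7.6268: slack
cable 2: √((3.5000)²+(-1.5000)²)=3.8079, C_2=3.8078: taut
cable 3: √((-1.5000)²+(3.5000)²)=3.8079, C_3=3.8078: taut
cable 4: √((-6.5000)²+(-6.5000)²)=9.1924, C_4=10.2626: slack

1, 4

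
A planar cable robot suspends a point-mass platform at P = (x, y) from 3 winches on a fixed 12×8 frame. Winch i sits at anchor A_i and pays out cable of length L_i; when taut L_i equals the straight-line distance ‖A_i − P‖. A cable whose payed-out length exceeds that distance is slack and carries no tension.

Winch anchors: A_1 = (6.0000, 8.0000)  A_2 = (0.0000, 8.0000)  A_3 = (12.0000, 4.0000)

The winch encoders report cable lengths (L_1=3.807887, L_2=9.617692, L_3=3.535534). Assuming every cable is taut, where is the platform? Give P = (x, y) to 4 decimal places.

(9.5000, 6.5000)

expand ‖A_i−P‖²=L_i² and subtract eq 1 (k_i ≔ ‖A_i‖²−L_i²)
k_1 = 36.0000+64.0000−14.5000 = 85.5000
eq1−eq2 → [12.0000  0.0000]·P = 114.0000
eq1−eq3 → [-12.0000  8.0000]·P = -62.0000
2×2 solve → P = (9.5000, 6.5000)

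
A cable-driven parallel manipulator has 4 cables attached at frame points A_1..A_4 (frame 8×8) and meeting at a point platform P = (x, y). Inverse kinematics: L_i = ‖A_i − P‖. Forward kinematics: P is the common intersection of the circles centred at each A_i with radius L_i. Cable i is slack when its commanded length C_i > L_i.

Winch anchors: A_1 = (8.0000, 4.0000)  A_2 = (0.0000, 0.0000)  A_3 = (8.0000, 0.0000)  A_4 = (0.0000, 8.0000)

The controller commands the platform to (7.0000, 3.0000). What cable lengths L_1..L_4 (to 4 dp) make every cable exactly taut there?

(1.4142, 7.6158, 3.1623, 8.6023)

cable 1: Δx=1.0000, Δy=1.0000; L_1 = √(Δx²+Δy²) = 1.4142
cable 2: Δx=-7.0000, Δy=-3.0000; L_2 = √(Δx²+Δy²) = 7.6158
cable 3: Δx=1.0000, Δy=-3.0000; L_3 = √(Δx²+Δy²) = 3.1623
cable 4: Δx=-7.0000, Δy=5.0000; L_4 = √(Δx²+Δy²) = 8.6023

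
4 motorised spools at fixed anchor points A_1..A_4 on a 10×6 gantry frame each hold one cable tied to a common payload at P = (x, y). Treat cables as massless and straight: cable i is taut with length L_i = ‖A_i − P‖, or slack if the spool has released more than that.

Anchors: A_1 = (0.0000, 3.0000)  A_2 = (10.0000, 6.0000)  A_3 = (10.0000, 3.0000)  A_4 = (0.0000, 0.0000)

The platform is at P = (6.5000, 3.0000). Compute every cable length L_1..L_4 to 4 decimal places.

(6.5000, 4.6098, 3.5000, 7.1589)

L_1: Δ = A_1−P = (-6.5000, 0.0000) → ‖Δ‖ = √42.2500 = 6.5000
L_2: Δ = A_2−P = (3.5000, 3.0000) → ‖Δ‖ = √21.2500 = 4.6098
L_3: Δ = A_3−P = (3.5000, 0.0000) → ‖Δ‖ = √12.2500 = 3.5000
L_4: Δ = A_4−P = (-6.5000, -3.0000) → ‖Δ‖ = √51.2500 = 7.1589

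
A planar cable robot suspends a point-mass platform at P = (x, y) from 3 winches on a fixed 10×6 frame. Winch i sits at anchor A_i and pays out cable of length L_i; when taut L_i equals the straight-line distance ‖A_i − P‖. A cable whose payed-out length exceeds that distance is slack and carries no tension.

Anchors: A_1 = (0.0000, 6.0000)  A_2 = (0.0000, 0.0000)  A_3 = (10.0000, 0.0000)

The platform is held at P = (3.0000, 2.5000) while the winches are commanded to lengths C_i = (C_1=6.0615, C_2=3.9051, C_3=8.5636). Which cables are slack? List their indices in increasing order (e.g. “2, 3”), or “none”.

cable 1: √((-3.0000)²+(3.5000)²)=4.6098, C_1=6.0615: slack
cable 2: √((-3.0000)²+(-2.5000)²)=3.9051, C_2=3.9051: taut
cable 3: √((7.0000)²+(-2.5000)²)=7.4330, C_3=8.5636: slack

1, 3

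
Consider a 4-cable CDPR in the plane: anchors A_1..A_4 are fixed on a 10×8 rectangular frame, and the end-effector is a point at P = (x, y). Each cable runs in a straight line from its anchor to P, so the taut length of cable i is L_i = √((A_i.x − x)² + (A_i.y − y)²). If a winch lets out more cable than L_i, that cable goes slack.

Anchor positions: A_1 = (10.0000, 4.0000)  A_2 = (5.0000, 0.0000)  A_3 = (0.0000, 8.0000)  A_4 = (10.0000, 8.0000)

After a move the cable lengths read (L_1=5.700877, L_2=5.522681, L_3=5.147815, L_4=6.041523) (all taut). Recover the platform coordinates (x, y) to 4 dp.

(4.5000, 5.5000)

each cable: (A_i−P)·(A_i−P) = L_i²; let q_i = ‖A_i‖²−L_i²
q_1 = 100.0000+16.0000−32.5000 = 83.5000
row 1: 10.0000x + 8.0000y = 89.0000  (q_2=-5.5000)
row 2: 20.0000x − 8.0000y = 46.0000  (q_3=37.5000)
row 3: 0.0000x − 8.0000y = -44.0000  (q_4=127.5000)
Cramer on rows 1–2 → x = 4.5000, y = 5.5000
check cable 4: ‖A_4−P‖² = 36.5000 ≈ L_4² = 36.5000 ✓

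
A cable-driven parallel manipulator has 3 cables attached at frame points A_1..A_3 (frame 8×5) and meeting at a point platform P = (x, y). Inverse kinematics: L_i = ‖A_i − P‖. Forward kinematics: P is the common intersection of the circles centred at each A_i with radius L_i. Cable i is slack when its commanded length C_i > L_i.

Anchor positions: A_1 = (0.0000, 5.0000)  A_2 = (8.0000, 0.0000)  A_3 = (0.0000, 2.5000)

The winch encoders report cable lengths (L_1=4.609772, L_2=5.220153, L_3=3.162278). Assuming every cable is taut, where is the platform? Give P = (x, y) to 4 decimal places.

(3.0000, 1.5000)

each cable: (A_i−P)·(A_i−P) = L_i²; let k_i = ‖A_i‖²−L_i²
k_1 = 0.0000+25.0000−21.2500 = 3.7500
row 1: -16.0000x + 10.0000y = -33.0000  (k_2=36.7500)
row 2: 0.0000x + 5.0000y = 7.5000  (k_3=-3.7500)
Cramer on rows 1–2 → x = 3.0000, y = 1.5000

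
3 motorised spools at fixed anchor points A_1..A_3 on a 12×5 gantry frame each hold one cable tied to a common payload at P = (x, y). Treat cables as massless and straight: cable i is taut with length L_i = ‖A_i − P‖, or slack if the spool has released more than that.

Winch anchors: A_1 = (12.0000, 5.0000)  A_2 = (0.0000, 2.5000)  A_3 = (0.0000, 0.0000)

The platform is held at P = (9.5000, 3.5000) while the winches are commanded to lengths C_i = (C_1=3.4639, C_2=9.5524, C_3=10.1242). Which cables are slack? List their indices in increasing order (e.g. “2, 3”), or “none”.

1

cable 1: L_1 = ‖A_1−P‖ = 2.9155;  C_1 = 3.4639 → slack
cable 2: L_2 = ‖A_2−P‖ = 9.5525;  C_2 = 9.5524 → taut
cable 3: L_3 = ‖A_3−P‖ = 10.1242;  C_3 = 10.1242 → taut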